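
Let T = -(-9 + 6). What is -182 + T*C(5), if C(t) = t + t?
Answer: -152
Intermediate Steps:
T = 3 (T = -1*(-3) = 3)
C(t) = 2*t
-182 + T*C(5) = -182 + 3*(2*5) = -182 + 3*10 = -182 + 30 = -152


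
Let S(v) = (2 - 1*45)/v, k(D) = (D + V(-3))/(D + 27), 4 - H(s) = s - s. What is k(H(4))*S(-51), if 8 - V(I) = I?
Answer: 215/527 ≈ 0.40797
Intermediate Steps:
V(I) = 8 - I
H(s) = 4 (H(s) = 4 - (s - s) = 4 - 1*0 = 4 + 0 = 4)
k(D) = (11 + D)/(27 + D) (k(D) = (D + (8 - 1*(-3)))/(D + 27) = (D + (8 + 3))/(27 + D) = (D + 11)/(27 + D) = (11 + D)/(27 + D))
S(v) = -43/v (S(v) = (2 - 45)/v = -43/v)
k(H(4))*S(-51) = ((11 + 4)/(27 + 4))*(-43/(-51)) = (15/31)*(-43*(-1/51)) = ((1/31)*15)*(43/51) = (15/31)*(43/51) = 215/527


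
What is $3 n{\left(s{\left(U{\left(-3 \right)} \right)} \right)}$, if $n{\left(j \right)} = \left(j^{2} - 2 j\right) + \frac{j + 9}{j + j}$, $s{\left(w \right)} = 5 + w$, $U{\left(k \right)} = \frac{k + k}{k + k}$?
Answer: $\frac{303}{4} \approx 75.75$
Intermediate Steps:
$U{\left(k \right)} = 1$ ($U{\left(k \right)} = \frac{2 k}{2 k} = 2 k \frac{1}{2 k} = 1$)
$n{\left(j \right)} = j^{2} - 2 j + \frac{9 + j}{2 j}$ ($n{\left(j \right)} = \left(j^{2} - 2 j\right) + \frac{9 + j}{2 j} = j^{2} - 2 j + \frac{9 + j}{2 j}$)
$3 n{\left(s{\left(U{\left(-3 \right)} \right)} \right)} = 3 \left(\frac{1}{2} + \left(5 + 1\right)^{2} - 2 \left(5 + 1\right) + \frac{9}{2 \left(5 + 1\right)}\right) = 3 \left(\frac{1}{2} + 6^{2} - 12 + \frac{9}{2 \cdot 6}\right) = 3 \left(\frac{1}{2} + 36 - 12 + \frac{9}{2} \cdot \frac{1}{6}\right) = 3 \left(\frac{1}{2} + 36 - 12 + \frac{3}{4}\right) = 3 \cdot \frac{101}{4} = \frac{303}{4}$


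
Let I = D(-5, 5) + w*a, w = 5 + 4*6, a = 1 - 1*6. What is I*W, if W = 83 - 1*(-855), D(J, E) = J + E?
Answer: -136010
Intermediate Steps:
a = -5 (a = 1 - 6 = -5)
D(J, E) = E + J
w = 29 (w = 5 + 24 = 29)
I = -145 (I = (5 - 5) + 29*(-5) = 0 - 145 = -145)
W = 938 (W = 83 + 855 = 938)
I*W = -145*938 = -136010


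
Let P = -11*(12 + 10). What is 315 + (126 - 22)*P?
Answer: -24853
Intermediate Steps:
P = -242 (P = -11*22 = -242)
315 + (126 - 22)*P = 315 + (126 - 22)*(-242) = 315 + 104*(-242) = 315 - 25168 = -24853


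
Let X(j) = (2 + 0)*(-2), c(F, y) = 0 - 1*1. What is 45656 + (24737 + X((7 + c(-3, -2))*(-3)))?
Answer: 70389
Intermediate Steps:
c(F, y) = -1 (c(F, y) = 0 - 1 = -1)
X(j) = -4 (X(j) = 2*(-2) = -4)
45656 + (24737 + X((7 + c(-3, -2))*(-3))) = 45656 + (24737 - 4) = 45656 + 24733 = 70389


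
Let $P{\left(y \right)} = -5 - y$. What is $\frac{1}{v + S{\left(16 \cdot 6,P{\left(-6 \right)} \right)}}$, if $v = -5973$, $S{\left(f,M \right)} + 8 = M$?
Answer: $- \frac{1}{5980} \approx -0.00016722$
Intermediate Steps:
$S{\left(f,M \right)} = -8 + M$
$\frac{1}{v + S{\left(16 \cdot 6,P{\left(-6 \right)} \right)}} = \frac{1}{-5973 - 7} = \frac{1}{-5980} = - \frac{1}{5980}$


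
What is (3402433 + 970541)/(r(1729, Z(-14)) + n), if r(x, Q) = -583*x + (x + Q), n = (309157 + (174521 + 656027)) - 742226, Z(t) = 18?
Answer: -1457658/202927 ≈ -7.1832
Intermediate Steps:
n = 397479 (n = (309157 + 830548) - 742226 = 1139705 - 742226 = 397479)
r(x, Q) = Q - 582*x (r(x, Q) = -583*x + (Q + x) = Q - 582*x)
(3402433 + 970541)/(r(1729, Z(-14)) + n) = (3402433 + 970541)/((18 - 582*1729) + 397479) = 4372974/((18 - 1006278) + 397479) = 4372974/(-1006260 + 397479) = 4372974/(-608781) = 4372974*(-1/608781) = -1457658/202927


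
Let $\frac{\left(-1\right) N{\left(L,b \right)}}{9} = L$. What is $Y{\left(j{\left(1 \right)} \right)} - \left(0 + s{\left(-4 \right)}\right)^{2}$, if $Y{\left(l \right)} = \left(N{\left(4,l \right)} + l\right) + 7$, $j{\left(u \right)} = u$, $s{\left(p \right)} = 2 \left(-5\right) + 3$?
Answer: $-77$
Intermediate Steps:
$s{\left(p \right)} = -7$ ($s{\left(p \right)} = -10 + 3 = -7$)
$N{\left(L,b \right)} = - 9 L$
$Y{\left(l \right)} = -29 + l$ ($Y{\left(l \right)} = \left(\left(-9\right) 4 + l\right) + 7 = \left(-36 + l\right) + 7 = -29 + l$)
$Y{\left(j{\left(1 \right)} \right)} - \left(0 + s{\left(-4 \right)}\right)^{2} = \left(-29 + 1\right) - \left(0 - 7\right)^{2} = -28 - \left(-7\right)^{2} = -28 - 49 = -77$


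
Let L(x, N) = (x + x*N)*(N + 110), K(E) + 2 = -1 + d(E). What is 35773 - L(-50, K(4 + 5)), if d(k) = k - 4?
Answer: 52573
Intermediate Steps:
d(k) = -4 + k
K(E) = -7 + E (K(E) = -2 + (-1 + (-4 + E)) = -2 + (-5 + E) = -7 + E)
L(x, N) = (110 + N)*(x + N*x) (L(x, N) = (x + N*x)*(110 + N) = (110 + N)*(x + N*x))
35773 - L(-50, K(4 + 5)) = 35773 - (-50)*(110 + (-7 + (4 + 5))**2 + 111*(-7 + (4 + 5))) = 35773 - (-50)*(110 + (-7 + 9)**2 + 111*(-7 + 9)) = 35773 - (-50)*(110 + 2**2 + 111*2) = 35773 - (-50)*(110 + 4 + 222) = 35773 - (-50)*336 = 35773 - 1*(-16800) = 35773 + 16800 = 52573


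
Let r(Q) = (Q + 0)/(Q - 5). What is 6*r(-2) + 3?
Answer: 33/7 ≈ 4.7143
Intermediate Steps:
r(Q) = Q/(-5 + Q)
6*r(-2) + 3 = 6*(-2/(-5 - 2)) + 3 = 6*(-2/(-7)) + 3 = 6*(-2*(-⅐)) + 3 = 6*(2/7) + 3 = 12/7 + 3 = 33/7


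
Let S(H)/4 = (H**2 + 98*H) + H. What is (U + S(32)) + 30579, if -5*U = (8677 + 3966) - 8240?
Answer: 232332/5 ≈ 46466.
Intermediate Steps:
U = -4403/5 (U = -((8677 + 3966) - 8240)/5 = -(12643 - 8240)/5 = -1/5*4403 = -4403/5 ≈ -880.60)
S(H) = 4*H**2 + 396*H (S(H) = 4*((H**2 + 98*H) + H) = 4*(H**2 + 99*H) = 4*H**2 + 396*H)
(U + S(32)) + 30579 = (-4403/5 + 4*32*(99 + 32)) + 30579 = (-4403/5 + 4*32*131) + 30579 = (-4403/5 + 16768) + 30579 = 79437/5 + 30579 = 232332/5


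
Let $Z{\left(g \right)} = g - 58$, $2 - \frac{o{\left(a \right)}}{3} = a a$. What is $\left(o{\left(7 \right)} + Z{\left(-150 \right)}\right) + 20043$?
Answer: $19694$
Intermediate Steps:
$o{\left(a \right)} = 6 - 3 a^{2}$ ($o{\left(a \right)} = 6 - 3 a a = 6 - 3 a^{2}$)
$Z{\left(g \right)} = -58 + g$
$\left(o{\left(7 \right)} + Z{\left(-150 \right)}\right) + 20043 = \left(\left(6 - 3 \cdot 7^{2}\right) - 208\right) + 20043 = \left(\left(6 - 147\right) - 208\right) + 20043 = \left(-141 - 208\right) + 20043 = -349 + 20043 = 19694$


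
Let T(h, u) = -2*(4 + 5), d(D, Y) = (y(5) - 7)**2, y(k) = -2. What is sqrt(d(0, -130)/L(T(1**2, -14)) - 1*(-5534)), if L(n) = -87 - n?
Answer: sqrt(2926865)/23 ≈ 74.383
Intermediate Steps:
d(D, Y) = 81 (d(D, Y) = (-2 - 7)**2 = (-9)**2 = 81)
T(h, u) = -18 (T(h, u) = -2*9 = -18)
sqrt(d(0, -130)/L(T(1**2, -14)) - 1*(-5534)) = sqrt(81/(-87 - 1*(-18)) - 1*(-5534)) = sqrt(81/(-87 + 18) + 5534) = sqrt(81/(-69) + 5534) = sqrt(81*(-1/69) + 5534) = sqrt(-27/23 + 5534) = sqrt(127255/23) = sqrt(2926865)/23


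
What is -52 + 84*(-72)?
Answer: -6100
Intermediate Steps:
-52 + 84*(-72) = -52 - 6048 = -6100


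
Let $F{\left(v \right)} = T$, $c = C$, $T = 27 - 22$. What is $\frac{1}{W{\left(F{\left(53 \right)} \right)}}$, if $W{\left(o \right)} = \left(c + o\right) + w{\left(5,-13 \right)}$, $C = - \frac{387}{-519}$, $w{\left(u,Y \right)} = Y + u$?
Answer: $- \frac{173}{390} \approx -0.44359$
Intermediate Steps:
$T = 5$ ($T = 27 - 22 = 5$)
$C = \frac{129}{173}$ ($C = \left(-387\right) \left(- \frac{1}{519}\right) = \frac{129}{173} \approx 0.74566$)
$c = \frac{129}{173} \approx 0.74566$
$F{\left(v \right)} = 5$
$W{\left(o \right)} = - \frac{1255}{173} + o$ ($W{\left(o \right)} = \left(\frac{129}{173} + o\right) + \left(-13 + 5\right) = \left(\frac{129}{173} + o\right) - 8 = - \frac{1255}{173} + o$)
$\frac{1}{W{\left(F{\left(53 \right)} \right)}} = \frac{1}{- \frac{1255}{173} + 5} = \frac{1}{- \frac{390}{173}} = - \frac{173}{390}$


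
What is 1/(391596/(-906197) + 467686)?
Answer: 906197/423815258546 ≈ 2.1382e-6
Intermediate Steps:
1/(391596/(-906197) + 467686) = 1/(391596*(-1/906197) + 467686) = 1/(-391596/906197 + 467686) = 1/(423815258546/906197) = 906197/423815258546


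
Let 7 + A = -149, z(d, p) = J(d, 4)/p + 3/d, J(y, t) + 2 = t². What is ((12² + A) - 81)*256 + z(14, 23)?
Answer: -7665911/322 ≈ -23807.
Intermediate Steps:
J(y, t) = -2 + t²
z(d, p) = 3/d + 14/p (z(d, p) = (-2 + 4²)/p + 3/d = (-2 + 16)/p + 3/d = 14/p + 3/d = 3/d + 14/p)
A = -156 (A = -7 - 149 = -156)
((12² + A) - 81)*256 + z(14, 23) = ((12² - 156) - 81)*256 + (3/14 + 14/23) = ((144 - 156) - 81)*256 + (3*(1/14) + 14*(1/23)) = (-12 - 81)*256 + (3/14 + 14/23) = -93*256 + 265/322 = -23808 + 265/322 = -7665911/322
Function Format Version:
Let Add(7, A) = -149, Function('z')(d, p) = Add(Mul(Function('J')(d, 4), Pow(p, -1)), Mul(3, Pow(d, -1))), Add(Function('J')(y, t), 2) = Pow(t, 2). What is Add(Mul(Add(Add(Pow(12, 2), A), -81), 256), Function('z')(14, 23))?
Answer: Rational(-7665911, 322) ≈ -23807.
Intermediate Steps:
Function('J')(y, t) = Add(-2, Pow(t, 2))
Function('z')(d, p) = Add(Mul(3, Pow(d, -1)), Mul(14, Pow(p, -1))) (Function('z')(d, p) = Add(Mul(Add(-2, Pow(4, 2)), Pow(p, -1)), Mul(3, Pow(d, -1))) = Add(Mul(Add(-2, 16), Pow(p, -1)), Mul(3, Pow(d, -1))) = Add(Mul(14, Pow(p, -1)), Mul(3, Pow(d, -1))) = Add(Mul(3, Pow(d, -1)), Mul(14, Pow(p, -1))))
A = -156 (A = Add(-7, -149) = -156)
Add(Mul(Add(Add(Pow(12, 2), A), -81), 256), Function('z')(14, 23)) = Add(Mul(Add(Add(Pow(12, 2), -156), -81), 256), Add(Mul(3, Pow(14, -1)), Mul(14, Pow(23, -1)))) = Add(Mul(Add(Add(144, -156), -81), 256), Add(Mul(3, Rational(1, 14)), Mul(14, Rational(1, 23)))) = Add(Mul(Add(-12, -81), 256), Add(Rational(3, 14), Rational(14, 23))) = Add(Mul(-93, 256), Rational(265, 322)) = Add(-23808, Rational(265, 322)) = Rational(-7665911, 322)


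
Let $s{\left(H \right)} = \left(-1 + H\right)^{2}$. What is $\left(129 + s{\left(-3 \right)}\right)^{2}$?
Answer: $21025$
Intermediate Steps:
$\left(129 + s{\left(-3 \right)}\right)^{2} = \left(129 + \left(-1 - 3\right)^{2}\right)^{2} = \left(129 + \left(-4\right)^{2}\right)^{2} = \left(129 + 16\right)^{2} = 145^{2} = 21025$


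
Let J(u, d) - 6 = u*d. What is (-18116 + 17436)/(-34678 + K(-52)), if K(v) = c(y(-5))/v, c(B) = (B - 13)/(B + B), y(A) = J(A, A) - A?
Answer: 509184/25966891 ≈ 0.019609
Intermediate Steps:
J(u, d) = 6 + d*u (J(u, d) = 6 + u*d = 6 + d*u)
y(A) = 6 + A**2 - A (y(A) = (6 + A*A) - A = (6 + A**2) - A = 6 + A**2 - A)
c(B) = (-13 + B)/(2*B) (c(B) = (-13 + B)/((2*B)) = (-13 + B)*(1/(2*B)) = (-13 + B)/(2*B))
K(v) = 23/(72*v) (K(v) = ((-13 + (6 + (-5)**2 - 1*(-5)))/(2*(6 + (-5)**2 - 1*(-5))))/v = ((-13 + (6 + 25 + 5))/(2*(6 + 25 + 5)))/v = ((1/2)*(-13 + 36)/36)/v = ((1/2)*(1/36)*23)/v = 23/(72*v))
(-18116 + 17436)/(-34678 + K(-52)) = (-18116 + 17436)/(-34678 + (23/72)/(-52)) = -680/(-34678 + (23/72)*(-1/52)) = -680/(-34678 - 23/3744) = -680/(-129834455/3744) = -680*(-3744/129834455) = 509184/25966891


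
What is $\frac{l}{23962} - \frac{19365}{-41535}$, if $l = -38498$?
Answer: $- \frac{37833010}{33175389} \approx -1.1404$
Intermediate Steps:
$\frac{l}{23962} - \frac{19365}{-41535} = - \frac{38498}{23962} - \frac{19365}{-41535} = \left(-38498\right) \frac{1}{23962} - - \frac{1291}{2769} = - \frac{19249}{11981} + \frac{1291}{2769} = - \frac{37833010}{33175389}$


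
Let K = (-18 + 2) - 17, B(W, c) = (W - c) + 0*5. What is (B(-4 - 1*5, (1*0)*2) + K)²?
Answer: 1764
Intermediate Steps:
B(W, c) = W - c (B(W, c) = (W - c) + 0 = W - c)
K = -33 (K = -16 - 17 = -33)
(B(-4 - 1*5, (1*0)*2) + K)² = (((-4 - 1*5) - 1*0*2) - 33)² = (((-4 - 5) - 0*2) - 33)² = ((-9 - 1*0) - 33)² = ((-9 + 0) - 33)² = (-9 - 33)² = (-42)² = 1764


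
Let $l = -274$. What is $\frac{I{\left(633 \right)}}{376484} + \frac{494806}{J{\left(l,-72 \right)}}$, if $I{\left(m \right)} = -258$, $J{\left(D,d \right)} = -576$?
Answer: $- \frac{23285836339}{27106848} \approx -859.04$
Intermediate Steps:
$\frac{I{\left(633 \right)}}{376484} + \frac{494806}{J{\left(l,-72 \right)}} = - \frac{258}{376484} + \frac{494806}{-576} = \left(-258\right) \frac{1}{376484} + 494806 \left(- \frac{1}{576}\right) = - \frac{129}{188242} - \frac{247403}{288} = - \frac{23285836339}{27106848}$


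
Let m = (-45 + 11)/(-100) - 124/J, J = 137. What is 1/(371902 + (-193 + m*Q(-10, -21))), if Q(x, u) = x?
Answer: 685/254624536 ≈ 2.6902e-6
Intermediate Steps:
m = -3871/6850 (m = (-45 + 11)/(-100) - 124/137 = -34*(-1/100) - 124*1/137 = 17/50 - 124/137 = -3871/6850 ≈ -0.56511)
1/(371902 + (-193 + m*Q(-10, -21))) = 1/(371902 + (-193 - 3871/6850*(-10))) = 1/(371902 + (-193 + 3871/685)) = 1/(371902 - 128334/685) = 1/(254624536/685) = 685/254624536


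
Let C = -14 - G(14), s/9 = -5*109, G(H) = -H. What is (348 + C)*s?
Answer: -1706940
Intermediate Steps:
s = -4905 (s = 9*(-5*109) = 9*(-545) = -4905)
C = 0 (C = -14 - (-1)*14 = -14 - 1*(-14) = -14 + 14 = 0)
(348 + C)*s = (348 + 0)*(-4905) = 348*(-4905) = -1706940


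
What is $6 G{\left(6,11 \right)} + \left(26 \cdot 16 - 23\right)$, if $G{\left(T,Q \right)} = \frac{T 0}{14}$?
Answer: $393$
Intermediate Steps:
$G{\left(T,Q \right)} = 0$ ($G{\left(T,Q \right)} = 0 \cdot \frac{1}{14} = 0$)
$6 G{\left(6,11 \right)} + \left(26 \cdot 16 - 23\right) = 6 \cdot 0 + \left(26 \cdot 16 - 23\right) = 0 + \left(416 - 23\right) = 0 + 393 = 393$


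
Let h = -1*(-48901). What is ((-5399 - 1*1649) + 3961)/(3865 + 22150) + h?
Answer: 1272156428/26015 ≈ 48901.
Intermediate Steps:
h = 48901
((-5399 - 1*1649) + 3961)/(3865 + 22150) + h = ((-5399 - 1*1649) + 3961)/(3865 + 22150) + 48901 = ((-5399 - 1649) + 3961)/26015 + 48901 = (-7048 + 3961)*(1/26015) + 48901 = -3087*1/26015 + 48901 = -3087/26015 + 48901 = 1272156428/26015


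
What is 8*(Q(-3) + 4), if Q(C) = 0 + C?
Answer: 8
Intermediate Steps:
Q(C) = C
8*(Q(-3) + 4) = 8*(-3 + 4) = 8*1 = 8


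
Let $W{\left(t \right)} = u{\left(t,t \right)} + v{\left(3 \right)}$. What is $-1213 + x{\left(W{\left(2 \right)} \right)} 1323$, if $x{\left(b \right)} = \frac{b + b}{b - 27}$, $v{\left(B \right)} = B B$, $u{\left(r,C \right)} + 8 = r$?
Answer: $- \frac{6175}{4} \approx -1543.8$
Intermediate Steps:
$u{\left(r,C \right)} = -8 + r$
$v{\left(B \right)} = B^{2}$
$W{\left(t \right)} = 1 + t$ ($W{\left(t \right)} = \left(-8 + t\right) + 3^{2} = \left(-8 + t\right) + 9 = 1 + t$)
$x{\left(b \right)} = \frac{2 b}{-27 + b}$
$-1213 + x{\left(W{\left(2 \right)} \right)} 1323 = -1213 + \frac{2 \left(1 + 2\right)}{-27 + \left(1 + 2\right)} 1323 = -1213 + 2 \cdot 3 \frac{1}{-27 + 3} \cdot 1323 = -1213 + 2 \cdot 3 \frac{1}{-24} \cdot 1323 = -1213 + 2 \cdot 3 \left(- \frac{1}{24}\right) 1323 = -1213 - \frac{1323}{4} = - \frac{6175}{4}$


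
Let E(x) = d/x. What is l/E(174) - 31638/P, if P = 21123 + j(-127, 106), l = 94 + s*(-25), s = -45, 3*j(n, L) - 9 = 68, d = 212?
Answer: 63382809/63446 ≈ 999.00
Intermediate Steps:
j(n, L) = 77/3 (j(n, L) = 3 + (1/3)*68 = 3 + 68/3 = 77/3)
l = 1219 (l = 94 - 45*(-25) = 94 + 1125 = 1219)
P = 63446/3 (P = 21123 + 77/3 = 63446/3 ≈ 21149.)
E(x) = 212/x
l/E(174) - 31638/P = 1219/((212/174)) - 31638/63446/3 = 1219/((212*(1/174))) - 31638*3/63446 = 1219/(106/87) - 47457/31723 = 1219*(87/106) - 47457/31723 = 2001/2 - 47457/31723 = 63382809/63446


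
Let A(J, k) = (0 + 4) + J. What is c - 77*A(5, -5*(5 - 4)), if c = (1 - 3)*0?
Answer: -693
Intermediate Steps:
A(J, k) = 4 + J
c = 0 (c = -2*0 = 0)
c - 77*A(5, -5*(5 - 4)) = 0 - 77*(4 + 5) = 0 - 77*9 = 0 - 693 = -693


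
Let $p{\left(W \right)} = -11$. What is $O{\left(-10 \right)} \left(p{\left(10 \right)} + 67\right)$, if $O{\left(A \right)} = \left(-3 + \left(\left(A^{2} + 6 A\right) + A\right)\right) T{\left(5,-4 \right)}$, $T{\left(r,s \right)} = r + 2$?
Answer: $10584$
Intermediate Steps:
$T{\left(r,s \right)} = 2 + r$
$O{\left(A \right)} = -21 + 7 A^{2} + 49 A$ ($O{\left(A \right)} = \left(-3 + \left(\left(A^{2} + 6 A\right) + A\right)\right) \left(2 + 5\right) = \left(-3 + \left(A^{2} + 7 A\right)\right) 7 = \left(-3 + A^{2} + 7 A\right) 7 = -21 + 7 A^{2} + 49 A$)
$O{\left(-10 \right)} \left(p{\left(10 \right)} + 67\right) = \left(-21 + 7 \left(-10\right)^{2} + 49 \left(-10\right)\right) \left(-11 + 67\right) = \left(-21 + 7 \cdot 100 - 490\right) 56 = \left(-21 + 700 - 490\right) 56 = 189 \cdot 56 = 10584$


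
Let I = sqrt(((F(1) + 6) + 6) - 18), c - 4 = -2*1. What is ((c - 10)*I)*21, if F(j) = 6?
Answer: 0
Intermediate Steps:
c = 2 (c = 4 - 2*1 = 4 - 2 = 2)
I = 0 (I = sqrt(((6 + 6) + 6) - 18) = sqrt((12 + 6) - 18) = sqrt(18 - 18) = sqrt(0) = 0)
((c - 10)*I)*21 = ((2 - 10)*0)*21 = -8*0*21 = 0*21 = 0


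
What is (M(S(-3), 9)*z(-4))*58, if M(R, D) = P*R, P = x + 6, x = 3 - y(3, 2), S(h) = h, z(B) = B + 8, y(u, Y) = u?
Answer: -4176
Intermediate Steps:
z(B) = 8 + B
x = 0 (x = 3 - 1*3 = 3 - 3 = 0)
P = 6 (P = 0 + 6 = 6)
M(R, D) = 6*R
(M(S(-3), 9)*z(-4))*58 = ((6*(-3))*(8 - 4))*58 = -18*4*58 = -72*58 = -4176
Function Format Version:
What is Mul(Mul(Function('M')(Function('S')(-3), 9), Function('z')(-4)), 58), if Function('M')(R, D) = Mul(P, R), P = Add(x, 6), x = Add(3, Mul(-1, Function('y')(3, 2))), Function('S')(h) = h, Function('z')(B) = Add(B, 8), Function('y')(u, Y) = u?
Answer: -4176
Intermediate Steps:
Function('z')(B) = Add(8, B)
x = 0 (x = Add(3, Mul(-1, 3)) = Add(3, -3) = 0)
P = 6 (P = Add(0, 6) = 6)
Function('M')(R, D) = Mul(6, R)
Mul(Mul(Function('M')(Function('S')(-3), 9), Function('z')(-4)), 58) = Mul(Mul(Mul(6, -3), Add(8, -4)), 58) = Mul(Mul(-18, 4), 58) = Mul(-72, 58) = -4176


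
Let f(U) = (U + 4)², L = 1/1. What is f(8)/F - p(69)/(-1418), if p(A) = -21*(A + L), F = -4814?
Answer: -1820193/1706563 ≈ -1.0666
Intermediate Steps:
L = 1
p(A) = -21 - 21*A (p(A) = -21*(A + 1) = -21*(1 + A) = -21 - 21*A)
f(U) = (4 + U)²
f(8)/F - p(69)/(-1418) = (4 + 8)²/(-4814) - (-21 - 21*69)/(-1418) = 12²*(-1/4814) - (-21 - 1449)*(-1/1418) = 144*(-1/4814) - 1*(-1470)*(-1/1418) = -72/2407 + 1470*(-1/1418) = -72/2407 - 735/709 = -1820193/1706563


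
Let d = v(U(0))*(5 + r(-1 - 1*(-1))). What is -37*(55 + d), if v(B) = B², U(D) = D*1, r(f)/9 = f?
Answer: -2035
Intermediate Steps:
r(f) = 9*f
U(D) = D
d = 0 (d = 0²*(5 + 9*(-1 - 1*(-1))) = 0*(5 + 9*(-1 + 1)) = 0*(5 + 9*0) = 0*(5 + 0) = 0*5 = 0)
-37*(55 + d) = -37*(55 + 0) = -37*55 = -2035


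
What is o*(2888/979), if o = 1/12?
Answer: 722/2937 ≈ 0.24583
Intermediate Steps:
o = 1/12 ≈ 0.083333
o*(2888/979) = (2888/979)/12 = (2888*(1/979))/12 = (1/12)*(2888/979) = 722/2937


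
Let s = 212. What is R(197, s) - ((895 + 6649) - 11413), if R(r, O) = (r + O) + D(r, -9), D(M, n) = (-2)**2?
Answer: 4282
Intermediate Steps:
D(M, n) = 4
R(r, O) = 4 + O + r (R(r, O) = (r + O) + 4 = (O + r) + 4 = 4 + O + r)
R(197, s) - ((895 + 6649) - 11413) = (4 + 212 + 197) - ((895 + 6649) - 11413) = 413 - (7544 - 11413) = 413 - 1*(-3869) = 413 + 3869 = 4282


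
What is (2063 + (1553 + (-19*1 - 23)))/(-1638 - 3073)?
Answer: -3574/4711 ≈ -0.75865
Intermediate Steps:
(2063 + (1553 + (-19*1 - 23)))/(-1638 - 3073) = (2063 + (1553 + (-19 - 23)))/(-4711) = (2063 + (1553 - 42))*(-1/4711) = (2063 + 1511)*(-1/4711) = 3574*(-1/4711) = -3574/4711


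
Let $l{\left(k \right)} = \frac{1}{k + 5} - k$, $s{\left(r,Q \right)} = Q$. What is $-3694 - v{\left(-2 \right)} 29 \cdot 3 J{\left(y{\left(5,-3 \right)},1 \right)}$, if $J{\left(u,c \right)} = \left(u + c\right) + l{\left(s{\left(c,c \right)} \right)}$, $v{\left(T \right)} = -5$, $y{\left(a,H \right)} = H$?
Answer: $- \frac{9853}{2} \approx -4926.5$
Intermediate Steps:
$l{\left(k \right)} = \frac{1}{5 + k} - k$
$J{\left(u,c \right)} = c + u + \frac{1 - c^{2} - 5 c}{5 + c}$ ($J{\left(u,c \right)} = \left(u + c\right) + \frac{1 - c^{2} - 5 c}{5 + c} = \left(c + u\right) + \frac{1 - c^{2} - 5 c}{5 + c} = c + u + \frac{1 - c^{2} - 5 c}{5 + c}$)
$-3694 - v{\left(-2 \right)} 29 \cdot 3 J{\left(y{\left(5,-3 \right)},1 \right)} = -3694 - \left(-5\right) 29 \cdot 3 \frac{1 + 5 \left(-3\right) + 1 \left(-3\right)}{5 + 1} = -3694 - - 145 \cdot 3 \frac{1 - 15 - 3}{6} = -3694 - - 145 \cdot 3 \cdot \frac{1}{6} \left(-17\right) = -3694 - - 145 \cdot 3 \left(- \frac{17}{6}\right) = -3694 - \left(-145\right) \left(- \frac{17}{2}\right) = -3694 - \frac{2465}{2} = - \frac{9853}{2}$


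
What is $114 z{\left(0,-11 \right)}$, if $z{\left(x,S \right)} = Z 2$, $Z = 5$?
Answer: $1140$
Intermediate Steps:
$z{\left(x,S \right)} = 10$ ($z{\left(x,S \right)} = 5 \cdot 2 = 10$)
$114 z{\left(0,-11 \right)} = 114 \cdot 10 = 1140$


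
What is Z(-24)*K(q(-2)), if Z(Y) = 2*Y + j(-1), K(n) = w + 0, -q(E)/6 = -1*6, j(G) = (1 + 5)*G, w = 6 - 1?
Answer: -270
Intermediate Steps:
w = 5
j(G) = 6*G
q(E) = 36 (q(E) = -(-6)*6 = -6*(-6) = 36)
K(n) = 5 (K(n) = 5 + 0 = 5)
Z(Y) = -6 + 2*Y (Z(Y) = 2*Y + 6*(-1) = 2*Y - 6 = -6 + 2*Y)
Z(-24)*K(q(-2)) = (-6 + 2*(-24))*5 = (-6 - 48)*5 = -54*5 = -270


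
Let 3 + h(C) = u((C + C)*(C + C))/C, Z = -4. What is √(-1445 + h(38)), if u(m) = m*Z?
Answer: 2*I*√514 ≈ 45.343*I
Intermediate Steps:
u(m) = -4*m (u(m) = m*(-4) = -4*m)
h(C) = -3 - 16*C (h(C) = -3 + (-4*(C + C)*(C + C))/C = -3 + (-4*2*C*2*C)/C = -3 + (-16*C²)/C = -3 - 16*C)
√(-1445 + h(38)) = √(-1445 + (-3 - 16*38)) = √(-1445 + (-3 - 608)) = √(-1445 - 611) = √(-2056) = 2*I*√514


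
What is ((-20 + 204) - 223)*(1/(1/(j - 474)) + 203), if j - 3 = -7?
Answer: 10725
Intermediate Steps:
j = -4 (j = 3 - 7 = -4)
((-20 + 204) - 223)*(1/(1/(j - 474)) + 203) = ((-20 + 204) - 223)*(1/(1/(-4 - 474)) + 203) = (184 - 223)*(1/(1/(-478)) + 203) = -39*(1/(-1/478) + 203) = -39*(-478 + 203) = -39*(-275) = 10725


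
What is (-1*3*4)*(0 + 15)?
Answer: -180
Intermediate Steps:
(-1*3*4)*(0 + 15) = -3*4*15 = -12*15 = -180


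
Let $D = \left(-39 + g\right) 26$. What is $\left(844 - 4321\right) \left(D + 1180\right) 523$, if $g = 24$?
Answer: $-1436592090$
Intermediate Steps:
$D = -390$ ($D = \left(-39 + 24\right) 26 = \left(-15\right) 26 = -390$)
$\left(844 - 4321\right) \left(D + 1180\right) 523 = \left(844 - 4321\right) \left(-390 + 1180\right) 523 = \left(-3477\right) 790 \cdot 523 = \left(-2746830\right) 523 = -1436592090$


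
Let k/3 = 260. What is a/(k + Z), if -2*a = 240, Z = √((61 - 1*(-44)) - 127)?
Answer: -46800/304211 + 60*I*√22/304211 ≈ -0.15384 + 0.0009251*I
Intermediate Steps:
k = 780 (k = 3*260 = 780)
Z = I*√22 (Z = √((61 + 44) - 127) = √(105 - 127) = √(-22) = I*√22 ≈ 4.6904*I)
a = -120 (a = -½*240 = -120)
a/(k + Z) = -120/(780 + I*√22)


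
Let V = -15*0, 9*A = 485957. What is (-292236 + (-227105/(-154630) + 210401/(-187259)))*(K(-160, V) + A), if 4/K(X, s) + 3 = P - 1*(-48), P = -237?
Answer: -13158831044132464418299/833928744096 ≈ -1.5779e+10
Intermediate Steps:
A = 485957/9 (A = (⅑)*485957 = 485957/9 ≈ 53995.)
V = 0
K(X, s) = -1/48 (K(X, s) = 4/(-3 + (-237 - 1*(-48))) = 4/(-3 + (-237 + 48)) = 4/(-3 - 189) = 4/(-192) = 4*(-1/192) = -1/48)
(-292236 + (-227105/(-154630) + 210401/(-187259)))*(K(-160, V) + A) = (-292236 + (-227105/(-154630) + 210401/(-187259)))*(-1/48 + 485957/9) = (-292236 + (-227105*(-1/154630) + 210401*(-1/187259)))*(7775309/144) = (-292236 + (45421/30926 - 210401/187259))*(7775309/144) = (-292236 + 1998629713/5791171834)*(7775309/144) = -1692386893451111/5791171834*7775309/144 = -13158831044132464418299/833928744096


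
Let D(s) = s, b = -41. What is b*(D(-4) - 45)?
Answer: 2009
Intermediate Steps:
b*(D(-4) - 45) = -41*(-4 - 45) = -41*(-49) = 2009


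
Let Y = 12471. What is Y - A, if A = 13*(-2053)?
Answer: 39160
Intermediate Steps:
A = -26689
Y - A = 12471 - 1*(-26689) = 12471 + 26689 = 39160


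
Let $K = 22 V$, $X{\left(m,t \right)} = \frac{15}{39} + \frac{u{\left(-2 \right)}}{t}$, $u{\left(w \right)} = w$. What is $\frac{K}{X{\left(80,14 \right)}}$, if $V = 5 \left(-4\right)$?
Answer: $-1820$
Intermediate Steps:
$V = -20$
$X{\left(m,t \right)} = \frac{5}{13} - \frac{2}{t}$ ($X{\left(m,t \right)} = \frac{15}{39} - \frac{2}{t} = 15 \cdot \frac{1}{39} - \frac{2}{t} = \frac{5}{13} - \frac{2}{t}$)
$K = -440$ ($K = 22 \left(-20\right) = -440$)
$\frac{K}{X{\left(80,14 \right)}} = - \frac{440}{\frac{5}{13} - \frac{2}{14}} = - \frac{440}{\frac{5}{13} - \frac{1}{7}} = - \frac{440}{\frac{22}{91}} = \left(-440\right) \frac{91}{22} = -1820$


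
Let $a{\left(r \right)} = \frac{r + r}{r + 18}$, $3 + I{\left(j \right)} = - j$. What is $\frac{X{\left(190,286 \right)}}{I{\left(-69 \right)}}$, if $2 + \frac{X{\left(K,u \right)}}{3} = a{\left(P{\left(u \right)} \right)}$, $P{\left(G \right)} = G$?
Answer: $- \frac{9}{1672} \approx -0.0053828$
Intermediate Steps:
$I{\left(j \right)} = -3 - j$
$a{\left(r \right)} = \frac{2 r}{18 + r}$
$X{\left(K,u \right)} = -6 + \frac{6 u}{18 + u}$ ($X{\left(K,u \right)} = -6 + 3 \frac{2 u}{18 + u} = -6 + \frac{6 u}{18 + u}$)
$\frac{X{\left(190,286 \right)}}{I{\left(-69 \right)}} = \frac{\left(-108\right) \frac{1}{18 + 286}}{-3 - -69} = \frac{\left(-108\right) \frac{1}{304}}{-3 + 69} = \frac{\left(-108\right) \frac{1}{304}}{66} = \left(- \frac{27}{76}\right) \frac{1}{66} = - \frac{9}{1672}$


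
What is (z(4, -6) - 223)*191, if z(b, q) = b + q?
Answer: -42975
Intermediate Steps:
(z(4, -6) - 223)*191 = ((4 - 6) - 223)*191 = (-2 - 223)*191 = -225*191 = -42975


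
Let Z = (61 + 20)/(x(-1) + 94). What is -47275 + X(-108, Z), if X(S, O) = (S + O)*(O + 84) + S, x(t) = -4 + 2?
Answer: -478007407/8464 ≈ -56475.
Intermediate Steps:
x(t) = -2
Z = 81/92 (Z = (61 + 20)/(-2 + 94) = 81/92 ≈ 0.88043)
X(S, O) = S + (84 + O)*(O + S) (X(S, O) = (O + S)*(84 + O) + S = (84 + O)*(O + S) + S = S + (84 + O)*(O + S))
-47275 + X(-108, Z) = -47275 + ((81/92)**2 + 84*(81/92) + 85*(-108) + (81/92)*(-108)) = -47275 + (6561/8464 + 1701/23 - 9180 - 2187/23) = -47275 - 77871807/8464 = -478007407/8464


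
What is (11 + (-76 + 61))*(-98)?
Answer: 392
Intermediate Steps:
(11 + (-76 + 61))*(-98) = (11 - 15)*(-98) = -4*(-98) = 392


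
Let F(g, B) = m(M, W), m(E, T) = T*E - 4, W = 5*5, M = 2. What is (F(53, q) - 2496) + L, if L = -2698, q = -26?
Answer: -5148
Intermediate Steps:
W = 25
m(E, T) = -4 + E*T (m(E, T) = E*T - 4 = -4 + E*T)
F(g, B) = 46 (F(g, B) = -4 + 2*25 = -4 + 50 = 46)
(F(53, q) - 2496) + L = (46 - 2496) - 2698 = -2450 - 2698 = -5148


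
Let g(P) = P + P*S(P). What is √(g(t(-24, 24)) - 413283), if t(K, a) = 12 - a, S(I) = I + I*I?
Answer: I*√414879 ≈ 644.11*I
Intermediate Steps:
S(I) = I + I²
g(P) = P + P²*(1 + P) (g(P) = P + P*(P*(1 + P)) = P + P²*(1 + P))
√(g(t(-24, 24)) - 413283) = √((12 - 1*24)*(1 + (12 - 1*24)*(1 + (12 - 1*24))) - 413283) = √((12 - 24)*(1 + (12 - 24)*(1 + (12 - 24))) - 413283) = √(-12*(1 - 12*(1 - 12)) - 413283) = √(-12*(1 - 12*(-11)) - 413283) = √(-12*(1 + 132) - 413283) = √(-12*133 - 413283) = √(-1596 - 413283) = √(-414879) = I*√414879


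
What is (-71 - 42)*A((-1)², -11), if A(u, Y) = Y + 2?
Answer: 1017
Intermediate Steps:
A(u, Y) = 2 + Y
(-71 - 42)*A((-1)², -11) = (-71 - 42)*(2 - 11) = -113*(-9) = 1017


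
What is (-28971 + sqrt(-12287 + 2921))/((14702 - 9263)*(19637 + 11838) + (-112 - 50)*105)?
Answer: -9657/57058505 + I*sqrt(9366)/171175515 ≈ -0.00016925 + 5.6537e-7*I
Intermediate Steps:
(-28971 + sqrt(-12287 + 2921))/((14702 - 9263)*(19637 + 11838) + (-112 - 50)*105) = (-28971 + sqrt(-9366))/(5439*31475 - 162*105) = (-28971 + I*sqrt(9366))/(171192525 - 17010) = (-28971 + I*sqrt(9366))/171175515 = (-28971 + I*sqrt(9366))*(1/171175515) = -9657/57058505 + I*sqrt(9366)/171175515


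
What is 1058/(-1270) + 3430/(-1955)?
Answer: -642449/248285 ≈ -2.5875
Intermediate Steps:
1058/(-1270) + 3430/(-1955) = 1058*(-1/1270) + 3430*(-1/1955) = -529/635 - 686/391 = -642449/248285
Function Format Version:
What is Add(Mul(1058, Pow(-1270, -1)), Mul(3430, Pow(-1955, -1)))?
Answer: Rational(-642449, 248285) ≈ -2.5875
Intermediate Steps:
Add(Mul(1058, Pow(-1270, -1)), Mul(3430, Pow(-1955, -1))) = Add(Mul(1058, Rational(-1, 1270)), Mul(3430, Rational(-1, 1955))) = Add(Rational(-529, 635), Rational(-686, 391)) = Rational(-642449, 248285)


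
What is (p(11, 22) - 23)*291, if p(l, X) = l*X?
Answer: 63729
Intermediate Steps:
p(l, X) = X*l
(p(11, 22) - 23)*291 = (22*11 - 23)*291 = (242 - 23)*291 = 219*291 = 63729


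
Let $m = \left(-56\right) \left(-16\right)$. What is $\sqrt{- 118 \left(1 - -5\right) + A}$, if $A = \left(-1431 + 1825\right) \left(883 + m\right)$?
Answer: $3 \sqrt{77802} \approx 836.79$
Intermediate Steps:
$m = 896$
$A = 700926$ ($A = \left(-1431 + 1825\right) \left(883 + 896\right) = 394 \cdot 1779 = 700926$)
$\sqrt{- 118 \left(1 - -5\right) + A} = \sqrt{- 118 \left(1 - -5\right) + 700926} = \sqrt{- 118 \left(1 + 5\right) + 700926} = \sqrt{\left(-118\right) 6 + 700926} = \sqrt{-708 + 700926} = \sqrt{700218} = 3 \sqrt{77802}$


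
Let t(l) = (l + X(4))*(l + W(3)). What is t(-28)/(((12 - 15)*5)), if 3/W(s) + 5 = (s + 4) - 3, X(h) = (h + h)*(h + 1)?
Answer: 124/5 ≈ 24.800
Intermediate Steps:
X(h) = 2*h*(1 + h) (X(h) = (2*h)*(1 + h) = 2*h*(1 + h))
W(s) = 3/(-4 + s) (W(s) = 3/(-5 + ((s + 4) - 3)) = 3/(-5 + ((4 + s) - 3)) = 3/(-5 + (1 + s)) = 3/(-4 + s))
t(l) = (-3 + l)*(40 + l) (t(l) = (l + 2*4*(1 + 4))*(l + 3/(-4 + 3)) = (l + 2*4*5)*(l + 3/(-1)) = (l + 40)*(l + 3*(-1)) = (40 + l)*(l - 3) = (40 + l)*(-3 + l) = (-3 + l)*(40 + l))
t(-28)/(((12 - 15)*5)) = (-120 + (-28)² + 37*(-28))/(((12 - 15)*5)) = (-120 + 784 - 1036)/((-3*5)) = -372/(-15) = -372*(-1/15) = 124/5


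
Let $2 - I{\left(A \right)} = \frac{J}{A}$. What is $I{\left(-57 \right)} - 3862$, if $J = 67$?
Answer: $- \frac{219953}{57} \approx -3858.8$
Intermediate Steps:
$I{\left(A \right)} = 2 - \frac{67}{A}$
$I{\left(-57 \right)} - 3862 = \left(2 - \frac{67}{-57}\right) - 3862 = \left(2 - - \frac{67}{57}\right) - 3862 = \left(2 + \frac{67}{57}\right) - 3862 = \frac{181}{57} - 3862 = - \frac{219953}{57}$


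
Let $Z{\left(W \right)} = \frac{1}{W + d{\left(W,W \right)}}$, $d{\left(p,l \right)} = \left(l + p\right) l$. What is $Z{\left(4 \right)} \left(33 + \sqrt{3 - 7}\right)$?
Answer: $\frac{11}{12} + \frac{i}{18} \approx 0.91667 + 0.055556 i$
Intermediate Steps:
$d{\left(p,l \right)} = l \left(l + p\right)$
$Z{\left(W \right)} = \frac{1}{W + 2 W^{2}}$ ($Z{\left(W \right)} = \frac{1}{W + W \left(W + W\right)} = \frac{1}{W + W 2 W} = \frac{1}{W + 2 W^{2}}$)
$Z{\left(4 \right)} \left(33 + \sqrt{3 - 7}\right) = \frac{1}{4 \left(1 + 2 \cdot 4\right)} \left(33 + \sqrt{3 - 7}\right) = \frac{1}{4 \left(1 + 8\right)} \left(33 + \sqrt{-4}\right) = \frac{1}{4 \cdot 9} \left(33 + 2 i\right) = \frac{1}{4} \cdot \frac{1}{9} \left(33 + 2 i\right) = \frac{33 + 2 i}{36} = \frac{11}{12} + \frac{i}{18}$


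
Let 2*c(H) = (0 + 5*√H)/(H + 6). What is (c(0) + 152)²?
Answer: 23104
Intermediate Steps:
c(H) = 5*√H/(2*(6 + H)) (c(H) = ((0 + 5*√H)/(H + 6))/2 = ((5*√H)/(6 + H))/2 = (5*√H/(6 + H))/2 = 5*√H/(2*(6 + H)))
(c(0) + 152)² = (5*√0/(2*(6 + 0)) + 152)² = ((5/2)*0/6 + 152)² = ((5/2)*0*(⅙) + 152)² = (0 + 152)² = 152² = 23104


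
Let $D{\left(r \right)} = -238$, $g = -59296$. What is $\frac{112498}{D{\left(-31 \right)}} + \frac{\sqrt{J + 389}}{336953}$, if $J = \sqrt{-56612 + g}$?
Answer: $- \frac{56249}{119} + \frac{\sqrt{389 + 2 i \sqrt{28977}}}{336953} \approx -472.68 + 2.3737 \cdot 10^{-5} i$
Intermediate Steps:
$J = 2 i \sqrt{28977}$ ($J = \sqrt{-56612 - 59296} = \sqrt{-115908} = 2 i \sqrt{28977} \approx 340.45 i$)
$\frac{112498}{D{\left(-31 \right)}} + \frac{\sqrt{J + 389}}{336953} = \frac{112498}{-238} + \frac{\sqrt{2 i \sqrt{28977} + 389}}{336953} = 112498 \left(- \frac{1}{238}\right) + \sqrt{389 + 2 i \sqrt{28977}} \cdot \frac{1}{336953} = - \frac{56249}{119} + \frac{\sqrt{389 + 2 i \sqrt{28977}}}{336953}$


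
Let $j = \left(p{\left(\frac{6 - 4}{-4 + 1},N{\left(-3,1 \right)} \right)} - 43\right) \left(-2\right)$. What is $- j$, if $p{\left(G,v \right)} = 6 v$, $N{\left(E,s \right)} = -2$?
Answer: $-110$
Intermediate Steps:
$j = 110$ ($j = \left(6 \left(-2\right) - 43\right) \left(-2\right) = \left(-12 - 43\right) \left(-2\right) = \left(-55\right) \left(-2\right) = 110$)
$- j = \left(-1\right) 110 = -110$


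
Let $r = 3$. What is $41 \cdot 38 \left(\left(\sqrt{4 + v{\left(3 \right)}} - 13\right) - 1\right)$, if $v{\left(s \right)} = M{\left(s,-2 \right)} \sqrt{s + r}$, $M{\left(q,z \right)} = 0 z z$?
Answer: $-18696$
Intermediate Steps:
$M{\left(q,z \right)} = 0$ ($M{\left(q,z \right)} = 0 z = 0$)
$v{\left(s \right)} = 0$ ($v{\left(s \right)} = 0 \sqrt{s + 3} = 0 \sqrt{3 + s} = 0$)
$41 \cdot 38 \left(\left(\sqrt{4 + v{\left(3 \right)}} - 13\right) - 1\right) = 41 \cdot 38 \left(\left(\sqrt{4 + 0} - 13\right) - 1\right) = 1558 \left(\left(\sqrt{4} - 13\right) - 1\right) = 1558 \left(\left(2 - 13\right) - 1\right) = 1558 \left(-11 - 1\right) = 1558 \left(-12\right) = -18696$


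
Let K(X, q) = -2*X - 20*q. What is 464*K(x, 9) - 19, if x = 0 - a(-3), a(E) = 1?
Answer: -82611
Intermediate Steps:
x = -1 (x = 0 - 1*1 = 0 - 1 = -1)
K(X, q) = -20*q - 2*X
464*K(x, 9) - 19 = 464*(-20*9 - 2*(-1)) - 19 = 464*(-180 + 2) - 19 = 464*(-178) - 19 = -82592 - 19 = -82611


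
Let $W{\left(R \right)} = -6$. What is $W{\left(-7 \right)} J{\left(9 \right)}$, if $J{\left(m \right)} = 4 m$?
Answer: $-216$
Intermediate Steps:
$W{\left(-7 \right)} J{\left(9 \right)} = - 6 \cdot 4 \cdot 9 = \left(-6\right) 36 = -216$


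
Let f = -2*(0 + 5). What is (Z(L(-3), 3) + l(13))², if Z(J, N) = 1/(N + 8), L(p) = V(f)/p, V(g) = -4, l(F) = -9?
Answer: 9604/121 ≈ 79.372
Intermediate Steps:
f = -10 (f = -2*5 = -10)
L(p) = -4/p
Z(J, N) = 1/(8 + N)
(Z(L(-3), 3) + l(13))² = (1/(8 + 3) - 9)² = (1/11 - 9)² = (-98/11)² = 9604/121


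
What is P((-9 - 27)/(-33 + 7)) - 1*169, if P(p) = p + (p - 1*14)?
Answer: -2343/13 ≈ -180.23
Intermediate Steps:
P(p) = -14 + 2*p (P(p) = p + (p - 14) = p + (-14 + p) = -14 + 2*p)
P((-9 - 27)/(-33 + 7)) - 1*169 = (-14 + 2*((-9 - 27)/(-33 + 7))) - 1*169 = (-14 + 2*(-36/(-26))) - 169 = (-14 + 2*(-36*(-1/26))) - 169 = (-14 + 2*(18/13)) - 169 = (-14 + 36/13) - 169 = -146/13 - 169 = -2343/13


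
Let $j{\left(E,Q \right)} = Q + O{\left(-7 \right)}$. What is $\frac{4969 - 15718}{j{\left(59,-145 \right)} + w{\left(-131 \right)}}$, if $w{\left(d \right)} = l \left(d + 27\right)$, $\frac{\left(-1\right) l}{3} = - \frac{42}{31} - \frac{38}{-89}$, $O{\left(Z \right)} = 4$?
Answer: $\frac{9885497}{395913} \approx 24.969$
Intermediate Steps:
$l = \frac{7680}{2759}$ ($l = - 3 \left(- \frac{42}{31} - \frac{38}{-89}\right) = - 3 \left(\left(-42\right) \frac{1}{31} - - \frac{38}{89}\right) = - 3 \left(- \frac{42}{31} + \frac{38}{89}\right) = \left(-3\right) \left(- \frac{2560}{2759}\right) = \frac{7680}{2759} \approx 2.7836$)
$j{\left(E,Q \right)} = 4 + Q$ ($j{\left(E,Q \right)} = Q + 4 = 4 + Q$)
$w{\left(d \right)} = \frac{207360}{2759} + \frac{7680 d}{2759}$ ($w{\left(d \right)} = \frac{7680 \left(d + 27\right)}{2759} = \frac{7680 \left(27 + d\right)}{2759} = \frac{207360}{2759} + \frac{7680 d}{2759}$)
$\frac{4969 - 15718}{j{\left(59,-145 \right)} + w{\left(-131 \right)}} = \frac{4969 - 15718}{\left(4 - 145\right) + \left(\frac{207360}{2759} + \frac{7680}{2759} \left(-131\right)\right)} = - \frac{10749}{-141 + \left(\frac{207360}{2759} - \frac{1006080}{2759}\right)} = - \frac{10749}{-141 - \frac{798720}{2759}} = - \frac{10749}{- \frac{1187739}{2759}} = \left(-10749\right) \left(- \frac{2759}{1187739}\right) = \frac{9885497}{395913}$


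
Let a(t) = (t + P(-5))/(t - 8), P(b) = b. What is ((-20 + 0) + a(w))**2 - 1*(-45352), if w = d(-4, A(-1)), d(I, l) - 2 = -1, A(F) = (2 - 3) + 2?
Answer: 2240744/49 ≈ 45730.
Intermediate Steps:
A(F) = 1 (A(F) = -1 + 2 = 1)
d(I, l) = 1 (d(I, l) = 2 - 1 = 1)
w = 1
a(t) = (-5 + t)/(-8 + t) (a(t) = (t - 5)/(t - 8) = (-5 + t)/(-8 + t))
((-20 + 0) + a(w))**2 - 1*(-45352) = ((-20 + 0) + (-5 + 1)/(-8 + 1))**2 - 1*(-45352) = (-20 - 4/(-7))**2 + 45352 = (-20 - 1/7*(-4))**2 + 45352 = (-20 + 4/7)**2 + 45352 = (-136/7)**2 + 45352 = 18496/49 + 45352 = 2240744/49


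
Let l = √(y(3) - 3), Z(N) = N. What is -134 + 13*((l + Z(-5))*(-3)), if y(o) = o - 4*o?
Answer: 61 - 78*I*√3 ≈ 61.0 - 135.1*I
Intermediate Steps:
y(o) = -3*o
l = 2*I*√3 (l = √(-3*3 - 3) = √(-9 - 3) = √(-12) = 2*I*√3 ≈ 3.4641*I)
-134 + 13*((l + Z(-5))*(-3)) = -134 + 13*((2*I*√3 - 5)*(-3)) = -134 + 13*((-5 + 2*I*√3)*(-3)) = -134 + 13*(15 - 6*I*√3) = -134 + (195 - 78*I*√3) = 61 - 78*I*√3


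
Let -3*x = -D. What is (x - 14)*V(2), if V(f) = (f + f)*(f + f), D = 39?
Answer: -16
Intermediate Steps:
V(f) = 4*f² (V(f) = (2*f)*(2*f) = 4*f²)
x = 13 (x = -(-1)*39/3 = -⅓*(-39) = 13)
(x - 14)*V(2) = (13 - 14)*(4*2²) = -4*4 = -1*16 = -16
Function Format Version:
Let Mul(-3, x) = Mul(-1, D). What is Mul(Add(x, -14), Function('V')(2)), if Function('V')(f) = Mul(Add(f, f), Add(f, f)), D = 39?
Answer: -16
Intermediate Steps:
Function('V')(f) = Mul(4, Pow(f, 2)) (Function('V')(f) = Mul(Mul(2, f), Mul(2, f)) = Mul(4, Pow(f, 2)))
x = 13 (x = Mul(Rational(-1, 3), Mul(-1, 39)) = Mul(Rational(-1, 3), -39) = 13)
Mul(Add(x, -14), Function('V')(2)) = Mul(Add(13, -14), Mul(4, Pow(2, 2))) = Mul(-1, Mul(4, 4)) = Mul(-1, 16) = -16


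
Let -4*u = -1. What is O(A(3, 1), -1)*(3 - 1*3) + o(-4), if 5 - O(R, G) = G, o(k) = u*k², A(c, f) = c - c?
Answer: 4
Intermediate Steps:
u = ¼ (u = -¼*(-1) = ¼ ≈ 0.25000)
A(c, f) = 0
o(k) = k²/4
O(R, G) = 5 - G
O(A(3, 1), -1)*(3 - 1*3) + o(-4) = (5 - 1*(-1))*(3 - 1*3) + (¼)*(-4)² = (5 + 1)*(3 - 3) + (¼)*16 = 6*0 + 4 = 0 + 4 = 4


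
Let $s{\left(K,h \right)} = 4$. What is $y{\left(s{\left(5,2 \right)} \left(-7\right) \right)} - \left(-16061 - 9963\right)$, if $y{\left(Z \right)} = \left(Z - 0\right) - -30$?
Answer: $26026$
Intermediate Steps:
$y{\left(Z \right)} = 30 + Z$ ($y{\left(Z \right)} = \left(Z + 0\right) + 30 = Z + 30 = 30 + Z$)
$y{\left(s{\left(5,2 \right)} \left(-7\right) \right)} - \left(-16061 - 9963\right) = \left(30 + 4 \left(-7\right)\right) - \left(-16061 - 9963\right) = \left(30 - 28\right) - -26024 = 2 + 26024 = 26026$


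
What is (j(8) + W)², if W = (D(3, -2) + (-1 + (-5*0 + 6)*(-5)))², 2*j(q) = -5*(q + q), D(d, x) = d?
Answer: 553536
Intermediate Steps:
j(q) = -5*q (j(q) = (-5*(q + q))/2 = (-10*q)/2 = -5*q)
W = 784 (W = (3 + (-1 + (-5*0 + 6)*(-5)))² = (3 + (-1 + (0 + 6)*(-5)))² = (3 + (-1 + 6*(-5)))² = (3 + (-1 - 30))² = (3 - 31)² = (-28)² = 784)
(j(8) + W)² = (-5*8 + 784)² = (-40 + 784)² = 744² = 553536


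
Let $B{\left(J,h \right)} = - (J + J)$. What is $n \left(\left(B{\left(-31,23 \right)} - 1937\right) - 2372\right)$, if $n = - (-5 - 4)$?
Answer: $-38223$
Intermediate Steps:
$B{\left(J,h \right)} = - 2 J$
$n = 9$ ($n = \left(-1\right) \left(-9\right) = 9$)
$n \left(\left(B{\left(-31,23 \right)} - 1937\right) - 2372\right) = 9 \left(\left(\left(-2\right) \left(-31\right) - 1937\right) - 2372\right) = 9 \left(\left(62 - 1937\right) - 2372\right) = 9 \left(-1875 - 2372\right) = 9 \left(-4247\right) = -38223$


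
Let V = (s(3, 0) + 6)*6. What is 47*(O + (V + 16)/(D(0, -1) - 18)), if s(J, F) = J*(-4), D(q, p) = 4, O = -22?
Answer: -6768/7 ≈ -966.86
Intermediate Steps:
s(J, F) = -4*J
V = -36 (V = (-4*3 + 6)*6 = (-12 + 6)*6 = -6*6 = -36)
47*(O + (V + 16)/(D(0, -1) - 18)) = 47*(-22 + (-36 + 16)/(4 - 18)) = 47*(-22 - 20/(-14)) = 47*(-22 - 20*(-1/14)) = 47*(-22 + 10/7) = 47*(-144/7) = -6768/7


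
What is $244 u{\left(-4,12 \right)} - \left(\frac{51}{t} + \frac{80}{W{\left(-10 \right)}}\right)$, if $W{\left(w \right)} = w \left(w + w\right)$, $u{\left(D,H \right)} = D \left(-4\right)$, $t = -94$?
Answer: $\frac{1834947}{470} \approx 3904.1$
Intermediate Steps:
$u{\left(D,H \right)} = - 4 D$
$W{\left(w \right)} = 2 w^{2}$ ($W{\left(w \right)} = w 2 w = 2 w^{2}$)
$244 u{\left(-4,12 \right)} - \left(\frac{51}{t} + \frac{80}{W{\left(-10 \right)}}\right) = 244 \left(\left(-4\right) \left(-4\right)\right) - \left(- \frac{51}{94} + \frac{2}{5}\right) = 244 \cdot 16 - \left(- \frac{51}{94} + \frac{80}{2 \cdot 100}\right) = 3904 + \left(\frac{51}{94} - \frac{80}{200}\right) = 3904 + \left(\frac{51}{94} - \frac{2}{5}\right) = 3904 + \frac{67}{470} = \frac{1834947}{470}$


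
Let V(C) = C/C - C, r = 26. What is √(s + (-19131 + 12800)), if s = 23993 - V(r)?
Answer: √17687 ≈ 132.99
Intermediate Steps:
V(C) = 1 - C
s = 24018 (s = 23993 - (1 - 1*26) = 23993 - (1 - 26) = 23993 - 1*(-25) = 23993 + 25 = 24018)
√(s + (-19131 + 12800)) = √(24018 + (-19131 + 12800)) = √(24018 - 6331) = √17687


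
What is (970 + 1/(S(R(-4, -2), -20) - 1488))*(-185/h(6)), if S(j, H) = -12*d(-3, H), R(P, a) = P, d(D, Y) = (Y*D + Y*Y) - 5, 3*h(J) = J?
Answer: -1246818415/13896 ≈ -89725.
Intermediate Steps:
h(J) = J/3
d(D, Y) = -5 + Y² + D*Y (d(D, Y) = (D*Y + Y²) - 5 = (Y² + D*Y) - 5 = -5 + Y² + D*Y)
S(j, H) = 60 - 12*H² + 36*H (S(j, H) = -12*(-5 + H² - 3*H) = 60 - 12*H² + 36*H)
(970 + 1/(S(R(-4, -2), -20) - 1488))*(-185/h(6)) = (970 + 1/((60 - 12*(-20)² + 36*(-20)) - 1488))*(-185/((⅓)*6)) = (970 + 1/((60 - 12*400 - 720) - 1488))*(-185/2) = (970 + 1/((60 - 4800 - 720) - 1488))*(-185*½) = (970 + 1/(-5460 - 1488))*(-185/2) = (970 + 1/(-6948))*(-185/2) = (970 - 1/6948)*(-185/2) = (6739559/6948)*(-185/2) = -1246818415/13896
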